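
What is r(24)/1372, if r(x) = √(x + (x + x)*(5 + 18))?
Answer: √282/686 ≈ 0.024479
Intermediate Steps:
r(x) = √47*√x (r(x) = √(x + (2*x)*23) = √(x + 46*x) = √(47*x) = √47*√x)
r(24)/1372 = (√47*√24)/1372 = (√47*(2*√6))/1372 = (2*√282)/1372 = √282/686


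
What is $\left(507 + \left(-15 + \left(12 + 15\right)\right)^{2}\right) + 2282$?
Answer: $2933$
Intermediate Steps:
$\left(507 + \left(-15 + \left(12 + 15\right)\right)^{2}\right) + 2282 = \left(507 + \left(-15 + 27\right)^{2}\right) + 2282 = \left(507 + 12^{2}\right) + 2282 = \left(507 + 144\right) + 2282 = 651 + 2282 = 2933$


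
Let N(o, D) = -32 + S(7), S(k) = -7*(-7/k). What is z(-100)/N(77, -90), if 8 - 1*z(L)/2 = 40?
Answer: 64/25 ≈ 2.5600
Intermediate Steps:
S(k) = 49/k (S(k) = -7*(-7/k) = -(-49)/k = 49/k)
N(o, D) = -25 (N(o, D) = -32 + 49/7 = -32 + 49*(⅐) = -32 + 7 = -25)
z(L) = -64 (z(L) = 16 - 2*40 = 16 - 80 = -64)
z(-100)/N(77, -90) = -64/(-25) = -64*(-1/25) = 64/25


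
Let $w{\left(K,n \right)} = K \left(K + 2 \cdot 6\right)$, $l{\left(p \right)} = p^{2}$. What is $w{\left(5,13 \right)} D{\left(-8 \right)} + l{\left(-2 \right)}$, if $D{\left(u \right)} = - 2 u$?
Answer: $1364$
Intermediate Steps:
$w{\left(K,n \right)} = K \left(12 + K\right)$ ($w{\left(K,n \right)} = K \left(K + 12\right) = K \left(12 + K\right)$)
$w{\left(5,13 \right)} D{\left(-8 \right)} + l{\left(-2 \right)} = 5 \left(12 + 5\right) \left(\left(-2\right) \left(-8\right)\right) + \left(-2\right)^{2} = 5 \cdot 17 \cdot 16 + 4 = 85 \cdot 16 + 4 = 1360 + 4 = 1364$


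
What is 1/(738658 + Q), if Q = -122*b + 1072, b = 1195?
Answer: 1/593940 ≈ 1.6837e-6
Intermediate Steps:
Q = -144718 (Q = -122*1195 + 1072 = -145790 + 1072 = -144718)
1/(738658 + Q) = 1/(738658 - 144718) = 1/593940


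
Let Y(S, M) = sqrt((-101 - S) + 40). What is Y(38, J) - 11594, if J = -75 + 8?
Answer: -11594 + 3*I*sqrt(11) ≈ -11594.0 + 9.9499*I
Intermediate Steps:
J = -67
Y(S, M) = sqrt(-61 - S)
Y(38, J) - 11594 = sqrt(-61 - 1*38) - 11594 = sqrt(-61 - 38) - 11594 = sqrt(-99) - 11594 = 3*I*sqrt(11) - 11594 = -11594 + 3*I*sqrt(11)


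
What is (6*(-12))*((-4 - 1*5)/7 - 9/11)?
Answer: 11664/77 ≈ 151.48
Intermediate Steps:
(6*(-12))*((-4 - 1*5)/7 - 9/11) = -72*((-4 - 5)*(⅐) - 9*1/11) = -72*(-9*⅐ - 9/11) = -72*(-9/7 - 9/11) = -72*(-162/77) = 11664/77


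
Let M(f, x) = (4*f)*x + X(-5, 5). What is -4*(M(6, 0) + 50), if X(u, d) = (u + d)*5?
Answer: -200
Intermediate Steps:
X(u, d) = 5*d + 5*u (X(u, d) = (d + u)*5 = 5*d + 5*u)
M(f, x) = 4*f*x (M(f, x) = (4*f)*x + (5*5 + 5*(-5)) = 4*f*x + (25 - 25) = 4*f*x + 0 = 4*f*x)
-4*(M(6, 0) + 50) = -4*(4*6*0 + 50) = -4*(0 + 50) = -4*50 = -200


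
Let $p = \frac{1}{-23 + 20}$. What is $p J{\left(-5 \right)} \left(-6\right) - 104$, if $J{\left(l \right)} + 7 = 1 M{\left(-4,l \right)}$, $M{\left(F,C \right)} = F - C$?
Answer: $-116$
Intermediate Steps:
$J{\left(l \right)} = -11 - l$ ($J{\left(l \right)} = -7 + 1 \left(-4 - l\right) = -7 - \left(4 + l\right) = -11 - l$)
$p = - \frac{1}{3}$ ($p = \frac{1}{-3} = - \frac{1}{3} \approx -0.33333$)
$p J{\left(-5 \right)} \left(-6\right) - 104 = - \frac{-11 - -5}{3} \left(-6\right) - 104 = - \frac{-11 + 5}{3} \left(-6\right) - 104 = \left(- \frac{1}{3}\right) \left(-6\right) \left(-6\right) - 104 = 2 \left(-6\right) - 104 = -12 - 104 = -116$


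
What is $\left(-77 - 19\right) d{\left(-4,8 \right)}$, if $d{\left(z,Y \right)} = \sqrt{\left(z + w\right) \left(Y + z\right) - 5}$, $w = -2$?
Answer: $- 96 i \sqrt{29} \approx - 516.98 i$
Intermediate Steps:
$d{\left(z,Y \right)} = \sqrt{-5 + \left(-2 + z\right) \left(Y + z\right)}$ ($d{\left(z,Y \right)} = \sqrt{\left(z - 2\right) \left(Y + z\right) - 5} = \sqrt{\left(-2 + z\right) \left(Y + z\right) - 5} = \sqrt{-5 + \left(-2 + z\right) \left(Y + z\right)}$)
$\left(-77 - 19\right) d{\left(-4,8 \right)} = \left(-77 - 19\right) \sqrt{-5 + \left(-4\right)^{2} - 16 - -8 + 8 \left(-4\right)} = - 96 \sqrt{-5 + 16 - 16 + 8 - 32} = - 96 \sqrt{-29} = - 96 i \sqrt{29}$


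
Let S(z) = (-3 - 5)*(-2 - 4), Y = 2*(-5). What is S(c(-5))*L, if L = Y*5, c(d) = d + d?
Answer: -2400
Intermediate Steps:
c(d) = 2*d
Y = -10
S(z) = 48 (S(z) = -8*(-6) = 48)
L = -50 (L = -10*5 = -50)
S(c(-5))*L = 48*(-50) = -2400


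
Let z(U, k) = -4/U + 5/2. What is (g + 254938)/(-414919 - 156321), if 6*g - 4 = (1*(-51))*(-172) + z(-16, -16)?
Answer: -2051209/4569920 ≈ -0.44885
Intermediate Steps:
z(U, k) = 5/2 - 4/U (z(U, k) = -4/U + 5*(1/2) = -4/U + 5/2 = 5/2 - 4/U)
g = 11705/8 (g = 2/3 + ((1*(-51))*(-172) + (5/2 - 4/(-16)))/6 = 2/3 + (-51*(-172) + (5/2 - 4*(-1/16)))/6 = 2/3 + (8772 + (5/2 + 1/4))/6 = 2/3 + (8772 + 11/4)/6 = 2/3 + (1/6)*(35099/4) = 2/3 + 35099/24 = 11705/8 ≈ 1463.1)
(g + 254938)/(-414919 - 156321) = (11705/8 + 254938)/(-414919 - 156321) = (2051209/8)/(-571240) = (2051209/8)*(-1/571240) = -2051209/4569920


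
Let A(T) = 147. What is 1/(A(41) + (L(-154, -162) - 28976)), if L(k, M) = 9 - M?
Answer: -1/28658 ≈ -3.4894e-5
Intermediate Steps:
1/(A(41) + (L(-154, -162) - 28976)) = 1/(147 + ((9 - 1*(-162)) - 28976)) = 1/(147 + ((9 + 162) - 28976)) = 1/(147 + (171 - 28976)) = 1/(147 - 28805) = 1/(-28658) = -1/28658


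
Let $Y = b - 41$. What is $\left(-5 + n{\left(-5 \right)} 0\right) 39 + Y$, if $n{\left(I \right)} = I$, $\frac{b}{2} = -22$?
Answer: $-280$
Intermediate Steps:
$b = -44$ ($b = 2 \left(-22\right) = -44$)
$Y = -85$ ($Y = -44 - 41 = -85$)
$\left(-5 + n{\left(-5 \right)} 0\right) 39 + Y = \left(-5 - 0\right) 39 - 85 = \left(-5 + 0\right) 39 - 85 = \left(-5\right) 39 - 85 = -195 - 85 = -280$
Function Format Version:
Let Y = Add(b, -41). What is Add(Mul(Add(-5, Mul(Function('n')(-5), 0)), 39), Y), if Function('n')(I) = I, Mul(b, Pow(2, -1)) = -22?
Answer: -280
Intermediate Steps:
b = -44 (b = Mul(2, -22) = -44)
Y = -85 (Y = Add(-44, -41) = -85)
Add(Mul(Add(-5, Mul(Function('n')(-5), 0)), 39), Y) = Add(Mul(Add(-5, Mul(-5, 0)), 39), -85) = Add(Mul(Add(-5, 0), 39), -85) = Add(Mul(-5, 39), -85) = Add(-195, -85) = -280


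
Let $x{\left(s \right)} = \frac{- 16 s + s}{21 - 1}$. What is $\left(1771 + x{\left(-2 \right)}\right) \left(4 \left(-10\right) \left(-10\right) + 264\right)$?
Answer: $1176940$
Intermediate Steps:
$x{\left(s \right)} = - \frac{3 s}{4}$ ($x{\left(s \right)} = \frac{\left(-15\right) s}{20} = - 15 s \frac{1}{20} = - \frac{3 s}{4}$)
$\left(1771 + x{\left(-2 \right)}\right) \left(4 \left(-10\right) \left(-10\right) + 264\right) = \left(1771 - - \frac{3}{2}\right) \left(4 \left(-10\right) \left(-10\right) + 264\right) = \left(1771 + \frac{3}{2}\right) \left(\left(-40\right) \left(-10\right) + 264\right) = \frac{3545 \left(400 + 264\right)}{2} = \frac{3545}{2} \cdot 664 = 1176940$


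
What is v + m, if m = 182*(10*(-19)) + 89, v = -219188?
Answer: -253679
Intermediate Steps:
m = -34491 (m = 182*(-190) + 89 = -34580 + 89 = -34491)
v + m = -219188 - 34491 = -253679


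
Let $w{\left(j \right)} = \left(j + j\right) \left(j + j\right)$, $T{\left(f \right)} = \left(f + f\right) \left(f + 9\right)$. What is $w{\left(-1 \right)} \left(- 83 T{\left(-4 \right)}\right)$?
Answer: $13280$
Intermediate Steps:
$T{\left(f \right)} = 2 f \left(9 + f\right)$
$w{\left(j \right)} = 4 j^{2}$ ($w{\left(j \right)} = 2 j 2 j = 4 j^{2}$)
$w{\left(-1 \right)} \left(- 83 T{\left(-4 \right)}\right) = 4 \left(-1\right)^{2} \left(- 83 \cdot 2 \left(-4\right) \left(9 - 4\right)\right) = 4 \cdot 1 \left(- 83 \cdot 2 \left(-4\right) 5\right) = 4 \left(\left(-83\right) \left(-40\right)\right) = 4 \cdot 3320 = 13280$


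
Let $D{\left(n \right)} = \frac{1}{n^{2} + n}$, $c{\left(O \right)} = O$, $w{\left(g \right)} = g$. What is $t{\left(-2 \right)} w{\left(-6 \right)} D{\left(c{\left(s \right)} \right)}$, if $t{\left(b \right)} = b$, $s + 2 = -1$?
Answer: $2$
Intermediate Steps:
$s = -3$ ($s = -2 - 1 = -3$)
$D{\left(n \right)} = \frac{1}{n + n^{2}}$
$t{\left(-2 \right)} w{\left(-6 \right)} D{\left(c{\left(s \right)} \right)} = \left(-2\right) \left(-6\right) \frac{1}{\left(-3\right) \left(1 - 3\right)} = 12 \left(- \frac{1}{3 \left(-2\right)}\right) = 12 \left(\left(- \frac{1}{3}\right) \left(- \frac{1}{2}\right)\right) = 12 \cdot \frac{1}{6} = 2$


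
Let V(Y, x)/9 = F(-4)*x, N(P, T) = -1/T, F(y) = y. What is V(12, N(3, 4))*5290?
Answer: 47610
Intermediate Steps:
V(Y, x) = -36*x (V(Y, x) = 9*(-4*x) = -36*x)
V(12, N(3, 4))*5290 = -(-36)/4*5290 = -36*(-¼)*5290 = 9*5290 = 47610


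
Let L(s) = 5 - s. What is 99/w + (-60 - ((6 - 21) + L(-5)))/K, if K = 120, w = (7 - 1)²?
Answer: 55/24 ≈ 2.2917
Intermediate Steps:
w = 36 (w = 6² = 36)
99/w + (-60 - ((6 - 21) + L(-5)))/K = 99/36 + (-60 - ((6 - 21) + (5 - 1*(-5))))/120 = 99*(1/36) + (-60 - (-15 + (5 + 5)))/120 = 11/4 + (-60 - (-15 + 10))/120 = 11/4 + (-60 - 1*(-5))/120 = 11/4 + (-60 + 5)/120 = 11/4 + (1/120)*(-55) = 11/4 - 11/24 = 55/24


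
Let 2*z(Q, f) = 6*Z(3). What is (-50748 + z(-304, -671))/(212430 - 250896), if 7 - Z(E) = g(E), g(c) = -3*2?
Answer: 16903/12822 ≈ 1.3183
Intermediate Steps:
g(c) = -6
Z(E) = 13 (Z(E) = 7 - 1*(-6) = 7 + 6 = 13)
z(Q, f) = 39 (z(Q, f) = (6*13)/2 = (1/2)*78 = 39)
(-50748 + z(-304, -671))/(212430 - 250896) = (-50748 + 39)/(212430 - 250896) = -50709/(-38466) = -50709*(-1/38466) = 16903/12822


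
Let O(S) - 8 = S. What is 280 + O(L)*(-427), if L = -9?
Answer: 707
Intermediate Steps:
O(S) = 8 + S
280 + O(L)*(-427) = 280 + (8 - 9)*(-427) = 280 - 1*(-427) = 280 + 427 = 707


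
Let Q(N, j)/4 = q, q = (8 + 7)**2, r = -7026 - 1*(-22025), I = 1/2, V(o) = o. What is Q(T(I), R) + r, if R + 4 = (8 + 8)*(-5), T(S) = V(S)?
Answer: 15899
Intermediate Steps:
I = 1/2 ≈ 0.50000
T(S) = S
R = -84 (R = -4 + (8 + 8)*(-5) = -4 + 16*(-5) = -4 - 80 = -84)
r = 14999 (r = -7026 + 22025 = 14999)
q = 225 (q = 15**2 = 225)
Q(N, j) = 900 (Q(N, j) = 4*225 = 900)
Q(T(I), R) + r = 900 + 14999 = 15899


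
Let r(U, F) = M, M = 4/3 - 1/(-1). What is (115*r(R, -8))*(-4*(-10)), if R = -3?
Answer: 32200/3 ≈ 10733.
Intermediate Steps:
M = 7/3 (M = 4*(⅓) - 1*(-1) = 4/3 + 1 = 7/3 ≈ 2.3333)
r(U, F) = 7/3
(115*r(R, -8))*(-4*(-10)) = (115*(7/3))*(-4*(-10)) = (805/3)*40 = 32200/3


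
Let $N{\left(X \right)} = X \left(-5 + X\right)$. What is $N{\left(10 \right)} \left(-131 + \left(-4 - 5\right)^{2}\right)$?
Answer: $-2500$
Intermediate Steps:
$N{\left(10 \right)} \left(-131 + \left(-4 - 5\right)^{2}\right) = 10 \left(-5 + 10\right) \left(-131 + \left(-4 - 5\right)^{2}\right) = 10 \cdot 5 \left(-131 + \left(-9\right)^{2}\right) = 50 \left(-131 + 81\right) = 50 \left(-50\right) = -2500$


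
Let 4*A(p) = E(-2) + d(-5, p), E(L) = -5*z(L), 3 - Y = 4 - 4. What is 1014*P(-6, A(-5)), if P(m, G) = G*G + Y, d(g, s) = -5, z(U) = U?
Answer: 37011/8 ≈ 4626.4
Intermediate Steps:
Y = 3 (Y = 3 - (4 - 4) = 3 - 1*0 = 3 + 0 = 3)
E(L) = -5*L
A(p) = 5/4 (A(p) = (-5*(-2) - 5)/4 = (10 - 5)/4 = (1/4)*5 = 5/4)
P(m, G) = 3 + G**2 (P(m, G) = G*G + 3 = G**2 + 3 = 3 + G**2)
1014*P(-6, A(-5)) = 1014*(3 + (5/4)**2) = 1014*(3 + 25/16) = 1014*(73/16) = 37011/8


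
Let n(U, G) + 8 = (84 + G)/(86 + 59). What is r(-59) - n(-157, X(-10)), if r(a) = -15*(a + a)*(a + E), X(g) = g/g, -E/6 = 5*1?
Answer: -4568155/29 ≈ -1.5752e+5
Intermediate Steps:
E = -30 ≈ -30.000
X(g) = 1
n(U, G) = -1076/145 + G/145 (n(U, G) = -8 + (84 + G)/(86 + 59) = -8 + (84 + G)/145 = -8 + (84 + G)*(1/145) = -8 + (84/145 + G/145) = -1076/145 + G/145)
r(a) = -30*a*(-30 + a) (r(a) = -15*(a + a)*(a - 30) = -15*2*a*(-30 + a) = -30*a*(-30 + a))
r(-59) - n(-157, X(-10)) = 30*(-59)*(30 - 1*(-59)) - (-1076/145 + (1/145)*1) = 30*(-59)*(30 + 59) - (-1076/145 + 1/145) = 30*(-59)*89 - 1*(-215/29) = -157530 + 215/29 = -4568155/29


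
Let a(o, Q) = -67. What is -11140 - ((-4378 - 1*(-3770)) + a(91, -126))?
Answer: -10465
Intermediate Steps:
-11140 - ((-4378 - 1*(-3770)) + a(91, -126)) = -11140 - ((-4378 - 1*(-3770)) - 67) = -11140 - ((-4378 + 3770) - 67) = -11140 - (-608 - 67) = -11140 - 1*(-675) = -11140 + 675 = -10465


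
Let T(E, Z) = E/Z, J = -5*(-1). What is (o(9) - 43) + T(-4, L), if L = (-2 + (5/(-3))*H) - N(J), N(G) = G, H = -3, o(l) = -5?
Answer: -46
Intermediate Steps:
J = 5
L = -2 (L = (-2 + (5/(-3))*(-3)) - 1*5 = (-2 + (5*(-⅓))*(-3)) - 5 = (-2 - 5/3*(-3)) - 5 = (-2 + 5) - 5 = 3 - 5 = -2)
(o(9) - 43) + T(-4, L) = (-5 - 43) - 4/(-2) = -48 - 4*(-½) = -48 + 2 = -46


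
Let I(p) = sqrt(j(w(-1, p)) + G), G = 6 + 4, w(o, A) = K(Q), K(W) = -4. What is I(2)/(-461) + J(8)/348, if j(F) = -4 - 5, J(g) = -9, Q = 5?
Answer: -1499/53476 ≈ -0.028031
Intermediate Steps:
w(o, A) = -4
G = 10
j(F) = -9
I(p) = 1 (I(p) = sqrt(-9 + 10) = sqrt(1) = 1)
I(2)/(-461) + J(8)/348 = 1/(-461) - 9/348 = 1*(-1/461) - 9*1/348 = -1/461 - 3/116 = -1499/53476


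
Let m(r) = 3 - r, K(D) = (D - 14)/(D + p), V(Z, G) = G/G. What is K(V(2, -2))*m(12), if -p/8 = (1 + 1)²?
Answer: -117/31 ≈ -3.7742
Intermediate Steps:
V(Z, G) = 1
p = -32 (p = -8*(1 + 1)² = -8*2² = -8*4 = -32)
K(D) = (-14 + D)/(-32 + D) (K(D) = (D - 14)/(D - 32) = (-14 + D)/(-32 + D))
K(V(2, -2))*m(12) = ((-14 + 1)/(-32 + 1))*(3 - 1*12) = (-13/(-31))*(3 - 12) = -1/31*(-13)*(-9) = (13/31)*(-9) = -117/31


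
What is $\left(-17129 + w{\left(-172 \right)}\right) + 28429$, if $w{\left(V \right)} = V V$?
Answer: $40884$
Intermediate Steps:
$w{\left(V \right)} = V^{2}$
$\left(-17129 + w{\left(-172 \right)}\right) + 28429 = \left(-17129 + \left(-172\right)^{2}\right) + 28429 = \left(-17129 + 29584\right) + 28429 = 12455 + 28429 = 40884$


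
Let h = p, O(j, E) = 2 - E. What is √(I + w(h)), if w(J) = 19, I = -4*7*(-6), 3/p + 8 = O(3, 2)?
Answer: √187 ≈ 13.675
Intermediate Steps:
p = -3/8 (p = 3/(-8 + (2 - 1*2)) = 3/(-8 + (2 - 2)) = 3/(-8 + 0) = 3/(-8) = 3*(-⅛) = -3/8 ≈ -0.37500)
h = -3/8 ≈ -0.37500
I = 168 (I = -28*(-6) = 168)
√(I + w(h)) = √(168 + 19) = √187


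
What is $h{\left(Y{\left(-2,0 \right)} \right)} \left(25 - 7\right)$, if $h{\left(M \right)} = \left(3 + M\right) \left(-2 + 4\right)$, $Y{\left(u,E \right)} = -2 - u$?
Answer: $108$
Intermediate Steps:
$h{\left(M \right)} = 6 + 2 M$ ($h{\left(M \right)} = \left(3 + M\right) 2 = 6 + 2 M$)
$h{\left(Y{\left(-2,0 \right)} \right)} \left(25 - 7\right) = \left(6 + 2 \left(-2 - -2\right)\right) \left(25 - 7\right) = \left(6 + 2 \left(-2 + 2\right)\right) 18 = \left(6 + 2 \cdot 0\right) 18 = \left(6 + 0\right) 18 = 6 \cdot 18 = 108$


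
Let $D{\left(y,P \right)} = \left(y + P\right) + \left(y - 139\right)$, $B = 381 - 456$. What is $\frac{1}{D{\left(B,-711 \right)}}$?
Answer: $- \frac{1}{1000} \approx -0.001$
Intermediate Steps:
$B = -75$
$D{\left(y,P \right)} = -139 + P + 2 y$ ($D{\left(y,P \right)} = \left(P + y\right) + \left(-139 + y\right) = -139 + P + 2 y$)
$\frac{1}{D{\left(B,-711 \right)}} = \frac{1}{-139 - 711 + 2 \left(-75\right)} = \frac{1}{-139 - 711 - 150} = \frac{1}{-1000} = - \frac{1}{1000}$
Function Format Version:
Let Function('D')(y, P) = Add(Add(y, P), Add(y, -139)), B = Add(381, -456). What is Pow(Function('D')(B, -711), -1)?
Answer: Rational(-1, 1000) ≈ -0.0010000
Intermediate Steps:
B = -75
Function('D')(y, P) = Add(-139, P, Mul(2, y)) (Function('D')(y, P) = Add(Add(P, y), Add(-139, y)) = Add(-139, P, Mul(2, y)))
Pow(Function('D')(B, -711), -1) = Pow(Add(-139, -711, Mul(2, -75)), -1) = Pow(Add(-139, -711, -150), -1) = Pow(-1000, -1) = Rational(-1, 1000)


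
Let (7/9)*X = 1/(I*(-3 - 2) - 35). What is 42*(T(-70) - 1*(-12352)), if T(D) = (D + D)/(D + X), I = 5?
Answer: 5086462752/9803 ≈ 5.1887e+5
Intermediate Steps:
X = -3/140 (X = 9/(7*(5*(-3 - 2) - 35)) = 9/(7*(5*(-5) - 35)) = 9/(7*(-25 - 35)) = (9/7)/(-60) = (9/7)*(-1/60) = -3/140 ≈ -0.021429)
T(D) = 2*D/(-3/140 + D) (T(D) = (D + D)/(D - 3/140) = (2*D)/(-3/140 + D) = 2*D/(-3/140 + D))
42*(T(-70) - 1*(-12352)) = 42*(280*(-70)/(-3 + 140*(-70)) - 1*(-12352)) = 42*(280*(-70)/(-3 - 9800) + 12352) = 42*(280*(-70)/(-9803) + 12352) = 42*(280*(-70)*(-1/9803) + 12352) = 42*(19600/9803 + 12352) = 42*(121106256/9803) = 5086462752/9803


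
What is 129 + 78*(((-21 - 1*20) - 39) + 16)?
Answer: -4863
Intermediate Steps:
129 + 78*(((-21 - 1*20) - 39) + 16) = 129 + 78*(((-21 - 20) - 39) + 16) = 129 + 78*((-41 - 39) + 16) = 129 + 78*(-80 + 16) = 129 + 78*(-64) = 129 - 4992 = -4863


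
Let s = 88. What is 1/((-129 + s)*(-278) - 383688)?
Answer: -1/372290 ≈ -2.6861e-6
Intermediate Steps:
1/((-129 + s)*(-278) - 383688) = 1/((-129 + 88)*(-278) - 383688) = 1/(-41*(-278) - 383688) = 1/(11398 - 383688) = 1/(-372290) = -1/372290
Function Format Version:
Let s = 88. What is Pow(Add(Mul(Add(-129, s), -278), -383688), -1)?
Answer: Rational(-1, 372290) ≈ -2.6861e-6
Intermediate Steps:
Pow(Add(Mul(Add(-129, s), -278), -383688), -1) = Pow(Add(Mul(Add(-129, 88), -278), -383688), -1) = Pow(Add(Mul(-41, -278), -383688), -1) = Pow(Add(11398, -383688), -1) = Pow(-372290, -1) = Rational(-1, 372290)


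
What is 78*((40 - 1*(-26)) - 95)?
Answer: -2262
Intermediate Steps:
78*((40 - 1*(-26)) - 95) = 78*((40 + 26) - 95) = 78*(66 - 95) = 78*(-29) = -2262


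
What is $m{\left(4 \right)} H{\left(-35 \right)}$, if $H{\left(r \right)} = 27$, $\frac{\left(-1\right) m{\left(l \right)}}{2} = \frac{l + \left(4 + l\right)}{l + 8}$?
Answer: $-54$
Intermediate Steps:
$m{\left(l \right)} = - \frac{2 \left(4 + 2 l\right)}{8 + l}$ ($m{\left(l \right)} = - 2 \frac{l + \left(4 + l\right)}{l + 8} = - 2 \frac{4 + 2 l}{8 + l} = - \frac{2 \left(4 + 2 l\right)}{8 + l}$)
$m{\left(4 \right)} H{\left(-35 \right)} = \frac{4 \left(-2 - 4\right)}{8 + 4} \cdot 27 = \frac{4 \left(-2 - 4\right)}{12} \cdot 27 = 4 \cdot \frac{1}{12} \left(-6\right) 27 = \left(-2\right) 27 = -54$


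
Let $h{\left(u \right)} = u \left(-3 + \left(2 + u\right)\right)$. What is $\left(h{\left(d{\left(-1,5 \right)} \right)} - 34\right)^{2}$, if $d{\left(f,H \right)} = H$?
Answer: $196$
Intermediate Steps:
$h{\left(u \right)} = u \left(-1 + u\right)$
$\left(h{\left(d{\left(-1,5 \right)} \right)} - 34\right)^{2} = \left(5 \left(-1 + 5\right) - 34\right)^{2} = \left(5 \cdot 4 - 34\right)^{2} = \left(20 - 34\right)^{2} = \left(-14\right)^{2} = 196$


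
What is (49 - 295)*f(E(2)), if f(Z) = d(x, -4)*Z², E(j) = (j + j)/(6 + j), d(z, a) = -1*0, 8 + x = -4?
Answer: 0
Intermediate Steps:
x = -12 (x = -8 - 4 = -12)
d(z, a) = 0
E(j) = 2*j/(6 + j) (E(j) = (2*j)/(6 + j) = 2*j/(6 + j))
f(Z) = 0 (f(Z) = 0*Z² = 0)
(49 - 295)*f(E(2)) = (49 - 295)*0 = -246*0 = 0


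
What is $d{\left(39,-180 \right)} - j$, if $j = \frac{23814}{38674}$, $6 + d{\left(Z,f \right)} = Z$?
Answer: $\frac{626214}{19337} \approx 32.384$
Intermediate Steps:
$d{\left(Z,f \right)} = -6 + Z$
$j = \frac{11907}{19337}$ ($j = 23814 \cdot \frac{1}{38674} = \frac{11907}{19337} \approx 0.61576$)
$d{\left(39,-180 \right)} - j = \left(-6 + 39\right) - \frac{11907}{19337} = 33 - \frac{11907}{19337} = \frac{626214}{19337}$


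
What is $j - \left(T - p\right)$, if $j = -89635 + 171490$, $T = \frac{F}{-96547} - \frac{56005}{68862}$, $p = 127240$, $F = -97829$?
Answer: $\frac{60441302117129}{289061718} \approx 2.0909 \cdot 10^{5}$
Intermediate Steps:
$T = \frac{57808081}{289061718}$ ($T = - \frac{97829}{-96547} - \frac{56005}{68862} = \left(-97829\right) \left(- \frac{1}{96547}\right) - \frac{2435}{2994} = \frac{97829}{96547} - \frac{2435}{2994} = \frac{57808081}{289061718} \approx 0.19999$)
$j = 81855$
$j - \left(T - p\right) = 81855 - \left(\frac{57808081}{289061718} - 127240\right) = 81855 - - \frac{36780155190239}{289061718} = 81855 + \frac{36780155190239}{289061718} = \frac{60441302117129}{289061718}$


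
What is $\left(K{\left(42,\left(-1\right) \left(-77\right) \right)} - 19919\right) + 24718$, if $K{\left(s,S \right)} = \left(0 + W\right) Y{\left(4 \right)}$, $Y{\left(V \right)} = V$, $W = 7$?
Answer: $4827$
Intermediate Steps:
$K{\left(s,S \right)} = 28$ ($K{\left(s,S \right)} = \left(0 + 7\right) 4 = 7 \cdot 4 = 28$)
$\left(K{\left(42,\left(-1\right) \left(-77\right) \right)} - 19919\right) + 24718 = \left(28 - 19919\right) + 24718 = -19891 + 24718 = 4827$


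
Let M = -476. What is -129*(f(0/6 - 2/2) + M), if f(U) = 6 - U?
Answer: 60501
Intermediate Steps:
-129*(f(0/6 - 2/2) + M) = -129*((6 - (0/6 - 2/2)) - 476) = -129*((6 - (0*(1/6) - 2*1/2)) - 476) = -129*((6 - (0 - 1)) - 476) = -129*((6 - 1*(-1)) - 476) = -129*((6 + 1) - 476) = -129*(7 - 476) = -129*(-469) = 60501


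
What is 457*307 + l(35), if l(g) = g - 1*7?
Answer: 140327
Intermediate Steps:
l(g) = -7 + g (l(g) = g - 7 = -7 + g)
457*307 + l(35) = 457*307 + (-7 + 35) = 140299 + 28 = 140327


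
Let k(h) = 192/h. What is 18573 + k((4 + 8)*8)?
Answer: 18575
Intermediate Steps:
18573 + k((4 + 8)*8) = 18573 + 192/(((4 + 8)*8)) = 18573 + 192/((12*8)) = 18573 + 192/96 = 18573 + 192*(1/96) = 18573 + 2 = 18575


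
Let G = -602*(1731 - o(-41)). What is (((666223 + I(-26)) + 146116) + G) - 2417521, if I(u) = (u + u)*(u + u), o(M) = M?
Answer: -2669222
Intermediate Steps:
I(u) = 4*u² (I(u) = (2*u)*(2*u) = 4*u²)
G = -1066744 (G = -602*(1731 - 1*(-41)) = -602*(1731 + 41) = -602*1772 = -1066744)
(((666223 + I(-26)) + 146116) + G) - 2417521 = (((666223 + 4*(-26)²) + 146116) - 1066744) - 2417521 = (((666223 + 4*676) + 146116) - 1066744) - 2417521 = (((666223 + 2704) + 146116) - 1066744) - 2417521 = ((668927 + 146116) - 1066744) - 2417521 = (815043 - 1066744) - 2417521 = -251701 - 2417521 = -2669222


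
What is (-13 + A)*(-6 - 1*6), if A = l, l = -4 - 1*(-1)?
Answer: 192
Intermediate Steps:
l = -3 (l = -4 + 1 = -3)
A = -3
(-13 + A)*(-6 - 1*6) = (-13 - 3)*(-6 - 1*6) = -16*(-6 - 6) = -16*(-12) = 192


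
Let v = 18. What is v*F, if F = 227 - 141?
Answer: 1548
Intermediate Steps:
F = 86
v*F = 18*86 = 1548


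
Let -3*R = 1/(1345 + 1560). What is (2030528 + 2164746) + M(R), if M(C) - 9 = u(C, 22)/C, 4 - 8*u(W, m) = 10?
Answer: 16807277/4 ≈ 4.2018e+6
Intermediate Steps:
u(W, m) = -3/4 (u(W, m) = 1/2 - 1/8*10 = 1/2 - 5/4 = -3/4)
R = -1/8715 (R = -1/(3*(1345 + 1560)) = -1/3/2905 = -1/3*1/2905 = -1/8715 ≈ -0.00011474)
M(C) = 9 - 3/(4*C)
(2030528 + 2164746) + M(R) = (2030528 + 2164746) + (9 - 3/(4*(-1/8715))) = 4195274 + (9 - 3/4*(-8715)) = 4195274 + (9 + 26145/4) = 4195274 + 26181/4 = 16807277/4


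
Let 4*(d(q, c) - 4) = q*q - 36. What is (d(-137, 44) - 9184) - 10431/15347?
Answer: -276088213/61388 ≈ -4497.4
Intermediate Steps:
d(q, c) = -5 + q²/4 (d(q, c) = 4 + (q*q - 36)/4 = 4 + (q² - 36)/4 = 4 + (-36 + q²)/4 = 4 + (-9 + q²/4) = -5 + q²/4)
(d(-137, 44) - 9184) - 10431/15347 = ((-5 + (¼)*(-137)²) - 9184) - 10431/15347 = ((-5 + (¼)*18769) - 9184) - 10431*1/15347 = ((-5 + 18769/4) - 9184) - 10431/15347 = (18749/4 - 9184) - 10431/15347 = -17987/4 - 10431/15347 = -276088213/61388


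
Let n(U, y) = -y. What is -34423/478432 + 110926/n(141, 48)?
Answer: -3317012521/1435296 ≈ -2311.0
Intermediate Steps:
-34423/478432 + 110926/n(141, 48) = -34423/478432 + 110926/((-1*48)) = -34423*1/478432 + 110926/(-48) = -34423/478432 + 110926*(-1/48) = -34423/478432 - 55463/24 = -3317012521/1435296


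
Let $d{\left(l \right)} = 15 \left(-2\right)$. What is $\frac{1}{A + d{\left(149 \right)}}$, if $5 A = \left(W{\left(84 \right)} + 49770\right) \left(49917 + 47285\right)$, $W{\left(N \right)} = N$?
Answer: $\frac{5}{4845908358} \approx 1.0318 \cdot 10^{-9}$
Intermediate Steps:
$d{\left(l \right)} = -30$
$A = \frac{4845908508}{5}$ ($A = \frac{\left(84 + 49770\right) \left(49917 + 47285\right)}{5} = \frac{49854 \cdot 97202}{5} = \frac{1}{5} \cdot 4845908508 = \frac{4845908508}{5} \approx 9.6918 \cdot 10^{8}$)
$\frac{1}{A + d{\left(149 \right)}} = \frac{1}{\frac{4845908508}{5} - 30} = \frac{1}{\frac{4845908358}{5}} = \frac{5}{4845908358}$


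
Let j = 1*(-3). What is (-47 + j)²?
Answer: 2500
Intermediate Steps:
j = -3
(-47 + j)² = (-47 - 3)² = (-50)² = 2500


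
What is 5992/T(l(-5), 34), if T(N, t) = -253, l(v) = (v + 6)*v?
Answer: -5992/253 ≈ -23.684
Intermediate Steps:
l(v) = v*(6 + v) (l(v) = (6 + v)*v = v*(6 + v))
5992/T(l(-5), 34) = 5992/(-253) = 5992*(-1/253) = -5992/253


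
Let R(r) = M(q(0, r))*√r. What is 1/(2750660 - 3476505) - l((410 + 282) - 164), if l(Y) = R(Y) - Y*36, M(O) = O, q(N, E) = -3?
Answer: 13796861759/725845 + 12*√33 ≈ 19077.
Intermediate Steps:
R(r) = -3*√r
l(Y) = -36*Y - 3*√Y (l(Y) = -3*√Y - Y*36 = -3*√Y - 36*Y = -36*Y - 3*√Y)
1/(2750660 - 3476505) - l((410 + 282) - 164) = 1/(2750660 - 3476505) - (-36*((410 + 282) - 164) - 3*√((410 + 282) - 164)) = 1/(-725845) - (-36*(692 - 164) - 3*√(692 - 164)) = -1/725845 - (-36*528 - 12*√33) = -1/725845 - (-19008 - 12*√33) = -1/725845 + (19008 + 12*√33) = 13796861759/725845 + 12*√33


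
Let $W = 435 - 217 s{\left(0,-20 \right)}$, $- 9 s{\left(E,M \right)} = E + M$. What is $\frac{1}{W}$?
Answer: $- \frac{9}{425} \approx -0.021176$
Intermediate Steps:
$s{\left(E,M \right)} = - \frac{E}{9} - \frac{M}{9}$ ($s{\left(E,M \right)} = - \frac{E + M}{9} = - \frac{E}{9} - \frac{M}{9}$)
$W = - \frac{425}{9}$ ($W = 435 - 217 \left(\left(- \frac{1}{9}\right) 0 - - \frac{20}{9}\right) = 435 - 217 \left(0 + \frac{20}{9}\right) = 435 - \frac{4340}{9} = - \frac{425}{9} \approx -47.222$)
$\frac{1}{W} = \frac{1}{- \frac{425}{9}} = - \frac{9}{425}$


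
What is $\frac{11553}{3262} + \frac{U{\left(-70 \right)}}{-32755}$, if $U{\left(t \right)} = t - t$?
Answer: $\frac{11553}{3262} \approx 3.5417$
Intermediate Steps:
$U{\left(t \right)} = 0$
$\frac{11553}{3262} + \frac{U{\left(-70 \right)}}{-32755} = \frac{11553}{3262} + \frac{0}{-32755} = 11553 \cdot \frac{1}{3262} + 0 \left(- \frac{1}{32755}\right) = \frac{11553}{3262} + 0 = \frac{11553}{3262}$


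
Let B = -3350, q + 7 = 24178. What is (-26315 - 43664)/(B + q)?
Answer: -69979/20821 ≈ -3.3610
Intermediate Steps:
q = 24171 (q = -7 + 24178 = 24171)
(-26315 - 43664)/(B + q) = (-26315 - 43664)/(-3350 + 24171) = -69979/20821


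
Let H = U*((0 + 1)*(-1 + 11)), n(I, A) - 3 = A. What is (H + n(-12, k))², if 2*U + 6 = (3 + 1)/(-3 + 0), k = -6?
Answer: 14161/9 ≈ 1573.4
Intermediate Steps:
n(I, A) = 3 + A
U = -11/3 (U = -3 + ((3 + 1)/(-3 + 0))/2 = -3 + (4/(-3))/2 = -3 + (4*(-⅓))/2 = -3 + (½)*(-4/3) = -3 - ⅔ = -11/3 ≈ -3.6667)
H = -110/3 (H = -11*(0 + 1)*(-1 + 11)/3 = -11*10/3 = -11/3*10 = -110/3 ≈ -36.667)
(H + n(-12, k))² = (-110/3 + (3 - 6))² = (-110/3 - 3)² = (-119/3)² = 14161/9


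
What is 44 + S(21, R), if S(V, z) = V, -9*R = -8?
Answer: 65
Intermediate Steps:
R = 8/9 (R = -⅑*(-8) = 8/9 ≈ 0.88889)
44 + S(21, R) = 44 + 21 = 65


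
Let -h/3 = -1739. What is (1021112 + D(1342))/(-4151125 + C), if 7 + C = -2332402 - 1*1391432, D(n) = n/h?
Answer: -2663571323/20541848811 ≈ -0.12967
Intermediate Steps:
h = 5217 (h = -3*(-1739) = 5217)
D(n) = n/5217
C = -3723841 (C = -7 + (-2332402 - 1*1391432) = -7 + (-2332402 - 1391432) = -7 - 3723834 = -3723841)
(1021112 + D(1342))/(-4151125 + C) = (1021112 + (1/5217)*1342)/(-4151125 - 3723841) = (1021112 + 1342/5217)/(-7874966) = (5327142646/5217)*(-1/7874966) = -2663571323/20541848811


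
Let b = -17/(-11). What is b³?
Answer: 4913/1331 ≈ 3.6912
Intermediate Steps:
b = 17/11 (b = -17*(-1/11) = 17/11 ≈ 1.5455)
b³ = (17/11)³ = 4913/1331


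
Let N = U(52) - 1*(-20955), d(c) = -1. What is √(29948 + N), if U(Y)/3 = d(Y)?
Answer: 10*√509 ≈ 225.61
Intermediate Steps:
U(Y) = -3 (U(Y) = 3*(-1) = -3)
N = 20952 (N = -3 - 1*(-20955) = -3 + 20955 = 20952)
√(29948 + N) = √(29948 + 20952) = √50900 = 10*√509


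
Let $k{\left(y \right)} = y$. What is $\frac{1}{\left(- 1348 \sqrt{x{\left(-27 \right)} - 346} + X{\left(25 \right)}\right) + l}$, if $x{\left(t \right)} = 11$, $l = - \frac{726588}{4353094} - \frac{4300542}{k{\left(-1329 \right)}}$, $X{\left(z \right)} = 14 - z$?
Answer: $\frac{599612188644892815317}{115121017524004530620700333} + \frac{1253237680129700259268 i \sqrt{335}}{575605087620022653103501665} \approx 5.2085 \cdot 10^{-6} + 3.985 \cdot 10^{-5} i$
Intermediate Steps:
$l = \frac{3119949656916}{964210321}$ ($l = - \frac{726588}{4353094} - \frac{4300542}{-1329} = \left(-726588\right) \frac{1}{4353094} - - \frac{1433514}{443} = - \frac{363294}{2176547} + \frac{1433514}{443} = \frac{3119949656916}{964210321} \approx 3235.8$)
$\frac{1}{\left(- 1348 \sqrt{x{\left(-27 \right)} - 346} + X{\left(25 \right)}\right) + l} = \frac{1}{\left(- 1348 \sqrt{11 - 346} + \left(14 - 25\right)\right) + \frac{3119949656916}{964210321}} = \frac{1}{\left(- 1348 \sqrt{-335} + \left(14 - 25\right)\right) + \frac{3119949656916}{964210321}} = \frac{1}{\left(- 1348 i \sqrt{335} - 11\right) + \frac{3119949656916}{964210321}} = \frac{1}{\left(-11 - 1348 i \sqrt{335}\right) + \frac{3119949656916}{964210321}} = \frac{1}{\frac{3109343343385}{964210321} - 1348 i \sqrt{335}}$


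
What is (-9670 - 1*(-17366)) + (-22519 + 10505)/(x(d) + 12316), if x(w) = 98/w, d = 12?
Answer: 569008636/73945 ≈ 7695.0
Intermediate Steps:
(-9670 - 1*(-17366)) + (-22519 + 10505)/(x(d) + 12316) = (-9670 - 1*(-17366)) + (-22519 + 10505)/(98/12 + 12316) = (-9670 + 17366) - 12014/(98*(1/12) + 12316) = 7696 - 12014/(49/6 + 12316) = 7696 - 12014/73945/6 = 7696 - 12014*6/73945 = 7696 - 72084/73945 = 569008636/73945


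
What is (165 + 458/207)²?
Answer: 1198059769/42849 ≈ 27960.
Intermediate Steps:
(165 + 458/207)² = (34613/207)² = 1198059769/42849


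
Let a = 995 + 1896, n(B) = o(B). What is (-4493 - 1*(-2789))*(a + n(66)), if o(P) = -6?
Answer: -4916040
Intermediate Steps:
n(B) = -6
a = 2891
(-4493 - 1*(-2789))*(a + n(66)) = (-4493 - 1*(-2789))*(2891 - 6) = (-4493 + 2789)*2885 = -1704*2885 = -4916040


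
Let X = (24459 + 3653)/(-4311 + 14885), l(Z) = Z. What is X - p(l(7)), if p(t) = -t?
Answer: 51065/5287 ≈ 9.6586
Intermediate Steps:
X = 14056/5287 (X = 28112/10574 = 28112*(1/10574) = 14056/5287 ≈ 2.6586)
X - p(l(7)) = 14056/5287 - (-1)*7 = 14056/5287 - 1*(-7) = 14056/5287 + 7 = 51065/5287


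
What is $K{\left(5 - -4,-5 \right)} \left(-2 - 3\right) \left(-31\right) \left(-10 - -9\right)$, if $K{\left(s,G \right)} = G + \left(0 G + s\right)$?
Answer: $-620$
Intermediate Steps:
$K{\left(s,G \right)} = G + s$ ($K{\left(s,G \right)} = G + \left(0 + s\right) = G + s$)
$K{\left(5 - -4,-5 \right)} \left(-2 - 3\right) \left(-31\right) \left(-10 - -9\right) = \left(-5 + \left(5 - -4\right)\right) \left(-2 - 3\right) \left(-31\right) \left(-10 - -9\right) = \left(-5 + \left(5 + 4\right)\right) \left(-5\right) \left(-31\right) \left(-10 + 9\right) = \left(-5 + 9\right) \left(-5\right) \left(-31\right) \left(-1\right) = 4 \left(-5\right) \left(-31\right) \left(-1\right) = \left(-20\right) \left(-31\right) \left(-1\right) = 620 \left(-1\right) = -620$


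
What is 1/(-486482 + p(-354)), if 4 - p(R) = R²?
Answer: -1/611794 ≈ -1.6345e-6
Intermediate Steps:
p(R) = 4 - R²
1/(-486482 + p(-354)) = 1/(-486482 + (4 - 1*(-354)²)) = 1/(-486482 + (4 - 1*125316)) = 1/(-486482 + (4 - 125316)) = 1/(-486482 - 125312) = 1/(-611794) = -1/611794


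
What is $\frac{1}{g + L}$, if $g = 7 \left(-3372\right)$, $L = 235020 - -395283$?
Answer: $\frac{1}{606699} \approx 1.6483 \cdot 10^{-6}$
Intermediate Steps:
$L = 630303$ ($L = 235020 + 395283 = 630303$)
$g = -23604$
$\frac{1}{g + L} = \frac{1}{-23604 + 630303} = \frac{1}{606699}$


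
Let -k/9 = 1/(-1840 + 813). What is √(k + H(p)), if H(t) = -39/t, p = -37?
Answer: √1534627614/37999 ≈ 1.0309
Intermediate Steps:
k = 9/1027 (k = -9/(-1840 + 813) = -9/(-1027) = -9*(-1/1027) = 9/1027 ≈ 0.0087634)
√(k + H(p)) = √(9/1027 - 39/(-37)) = √(9/1027 - 39*(-1/37)) = √(9/1027 + 39/37) = √(40386/37999) = √1534627614/37999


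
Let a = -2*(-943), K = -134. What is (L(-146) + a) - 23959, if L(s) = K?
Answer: -22207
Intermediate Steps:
L(s) = -134
a = 1886
(L(-146) + a) - 23959 = (-134 + 1886) - 23959 = 1752 - 23959 = -22207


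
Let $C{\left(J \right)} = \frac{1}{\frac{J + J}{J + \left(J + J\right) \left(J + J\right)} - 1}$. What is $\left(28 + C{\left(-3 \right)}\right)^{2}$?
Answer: $\frac{124609}{169} \approx 737.33$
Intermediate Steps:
$C{\left(J \right)} = \frac{1}{-1 + \frac{2 J}{J + 4 J^{2}}}$ ($C{\left(J \right)} = \frac{1}{\frac{2 J}{J + 2 J 2 J} - 1} = \frac{1}{\frac{2 J}{J + 4 J^{2}} - 1} = \frac{1}{-1 + \frac{2 J}{J + 4 J^{2}}}$)
$\left(28 + C{\left(-3 \right)}\right)^{2} = \left(28 + \frac{-1 - -12}{-1 + 4 \left(-3\right)}\right)^{2} = \left(28 + \frac{-1 + 12}{-1 - 12}\right)^{2} = \left(28 + \frac{1}{-13} \cdot 11\right)^{2} = \left(28 - \frac{11}{13}\right)^{2} = \left(\frac{353}{13}\right)^{2} = \frac{124609}{169}$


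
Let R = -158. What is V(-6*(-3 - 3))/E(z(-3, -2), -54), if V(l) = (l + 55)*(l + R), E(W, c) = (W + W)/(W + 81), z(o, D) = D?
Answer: 438529/2 ≈ 2.1926e+5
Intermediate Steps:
E(W, c) = 2*W/(81 + W) (E(W, c) = (2*W)/(81 + W) = 2*W/(81 + W))
V(l) = (-158 + l)*(55 + l) (V(l) = (l + 55)*(l - 158) = (55 + l)*(-158 + l) = (-158 + l)*(55 + l))
V(-6*(-3 - 3))/E(z(-3, -2), -54) = (-8690 + (-6*(-3 - 3))**2 - (-618)*(-3 - 3))/((2*(-2)/(81 - 2))) = (-8690 + (-6*(-6))**2 - (-618)*(-6))/((2*(-2)/79)) = (-8690 + 36**2 - 103*36)/((2*(-2)*(1/79))) = (-8690 + 1296 - 3708)/(-4/79) = -11102*(-79/4) = 438529/2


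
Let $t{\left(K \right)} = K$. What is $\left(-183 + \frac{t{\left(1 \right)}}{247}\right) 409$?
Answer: $- \frac{18486800}{247} \approx -74845.0$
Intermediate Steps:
$\left(-183 + \frac{t{\left(1 \right)}}{247}\right) 409 = \left(-183 + 1 \cdot \frac{1}{247}\right) 409 = \left(-183 + \frac{1}{247}\right) 409 = \left(- \frac{45200}{247}\right) 409 = - \frac{18486800}{247}$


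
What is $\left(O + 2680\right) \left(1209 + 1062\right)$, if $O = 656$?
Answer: $7576056$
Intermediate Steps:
$\left(O + 2680\right) \left(1209 + 1062\right) = \left(656 + 2680\right) \left(1209 + 1062\right) = 3336 \cdot 2271 = 7576056$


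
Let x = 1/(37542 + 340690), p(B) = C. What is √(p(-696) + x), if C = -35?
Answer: I*√1251770056402/189116 ≈ 5.9161*I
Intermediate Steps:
p(B) = -35
x = 1/378232 ≈ 2.6439e-6
√(p(-696) + x) = √(-35 + 1/378232) = √(-13238119/378232) = I*√1251770056402/189116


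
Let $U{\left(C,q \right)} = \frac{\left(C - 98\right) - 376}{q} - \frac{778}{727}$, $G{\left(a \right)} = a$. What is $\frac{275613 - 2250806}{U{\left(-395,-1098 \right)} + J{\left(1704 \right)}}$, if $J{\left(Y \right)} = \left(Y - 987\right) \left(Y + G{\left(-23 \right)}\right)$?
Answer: $- \frac{1576689911478}{962107321661} \approx -1.6388$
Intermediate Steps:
$U{\left(C,q \right)} = - \frac{778}{727} + \frac{-474 + C}{q}$ ($U{\left(C,q \right)} = \frac{\left(-98 + C\right) - 376}{q} - \frac{778}{727} = \frac{-474 + C}{q} - \frac{778}{727} = - \frac{778}{727} + \frac{-474 + C}{q}$)
$J{\left(Y \right)} = \left(-987 + Y\right) \left(-23 + Y\right)$ ($J{\left(Y \right)} = \left(Y - 987\right) \left(Y - 23\right) = \left(-987 + Y\right) \left(-23 + Y\right)$)
$\frac{275613 - 2250806}{U{\left(-395,-1098 \right)} + J{\left(1704 \right)}} = \frac{275613 - 2250806}{\frac{-474 - 395 - - \frac{854244}{727}}{-1098} + \left(22701 + 1704^{2} - 1721040\right)} = - \frac{1975193}{- \frac{-474 - 395 + \frac{854244}{727}}{1098} + \left(22701 + 2903616 - 1721040\right)} = - \frac{1975193}{\left(- \frac{1}{1098}\right) \frac{222481}{727} + 1205277} = - \frac{1975193}{- \frac{222481}{798246} + 1205277} = - \frac{1975193}{\frac{962107321661}{798246}} = \left(-1975193\right) \frac{798246}{962107321661} = - \frac{1576689911478}{962107321661}$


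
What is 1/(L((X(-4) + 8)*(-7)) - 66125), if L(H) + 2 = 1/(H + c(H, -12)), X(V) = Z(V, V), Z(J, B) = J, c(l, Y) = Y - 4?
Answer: -44/2909589 ≈ -1.5122e-5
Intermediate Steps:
c(l, Y) = -4 + Y
X(V) = V
L(H) = -2 + 1/(-16 + H) (L(H) = -2 + 1/(H + (-4 - 12)) = -2 + 1/(H - 16) = -2 + 1/(-16 + H))
1/(L((X(-4) + 8)*(-7)) - 66125) = 1/((33 - 2*(-4 + 8)*(-7))/(-16 + (-4 + 8)*(-7)) - 66125) = 1/((33 - 8*(-7))/(-16 + 4*(-7)) - 66125) = 1/((33 - 2*(-28))/(-16 - 28) - 66125) = 1/((33 + 56)/(-44) - 66125) = 1/(-1/44*89 - 66125) = 1/(-89/44 - 66125) = 1/(-2909589/44) = -44/2909589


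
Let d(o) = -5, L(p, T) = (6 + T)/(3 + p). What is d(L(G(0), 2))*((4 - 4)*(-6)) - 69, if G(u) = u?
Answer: -69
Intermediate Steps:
L(p, T) = (6 + T)/(3 + p)
d(L(G(0), 2))*((4 - 4)*(-6)) - 69 = -5*(4 - 4)*(-6) - 69 = -0*(-6) - 69 = -5*0 - 69 = 0 - 69 = -69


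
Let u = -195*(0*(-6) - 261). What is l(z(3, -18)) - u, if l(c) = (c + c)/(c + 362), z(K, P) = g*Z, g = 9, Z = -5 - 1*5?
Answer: -3460905/68 ≈ -50896.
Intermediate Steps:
Z = -10 (Z = -5 - 5 = -10)
z(K, P) = -90 (z(K, P) = 9*(-10) = -90)
l(c) = 2*c/(362 + c) (l(c) = (2*c)/(362 + c) = 2*c/(362 + c))
u = 50895 (u = -195*(0 - 261) = -195*(-261) = 50895)
l(z(3, -18)) - u = 2*(-90)/(362 - 90) - 1*50895 = 2*(-90)/272 - 50895 = 2*(-90)*(1/272) - 50895 = -45/68 - 50895 = -3460905/68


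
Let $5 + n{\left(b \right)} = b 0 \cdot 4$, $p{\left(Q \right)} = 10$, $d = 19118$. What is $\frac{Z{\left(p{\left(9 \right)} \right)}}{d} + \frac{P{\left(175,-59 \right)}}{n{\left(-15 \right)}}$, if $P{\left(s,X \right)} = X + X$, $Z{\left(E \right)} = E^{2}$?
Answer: $\frac{1128212}{47795} \approx 23.605$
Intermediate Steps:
$n{\left(b \right)} = -5$ ($n{\left(b \right)} = -5 + b 0 \cdot 4 = -5 + 0 \cdot 4 = -5 + 0 = -5$)
$P{\left(s,X \right)} = 2 X$
$\frac{Z{\left(p{\left(9 \right)} \right)}}{d} + \frac{P{\left(175,-59 \right)}}{n{\left(-15 \right)}} = \frac{10^{2}}{19118} + \frac{2 \left(-59\right)}{-5} = 100 \cdot \frac{1}{19118} - - \frac{118}{5} = \frac{50}{9559} + \frac{118}{5} = \frac{1128212}{47795}$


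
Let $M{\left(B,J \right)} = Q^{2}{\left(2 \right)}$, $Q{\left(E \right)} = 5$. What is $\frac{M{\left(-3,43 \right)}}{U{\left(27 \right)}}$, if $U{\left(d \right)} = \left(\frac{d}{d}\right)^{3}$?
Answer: $25$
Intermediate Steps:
$U{\left(d \right)} = 1$ ($U{\left(d \right)} = 1^{3} = 1$)
$M{\left(B,J \right)} = 25$ ($M{\left(B,J \right)} = 5^{2} = 25$)
$\frac{M{\left(-3,43 \right)}}{U{\left(27 \right)}} = \frac{25}{1} = 25 \cdot 1 = 25$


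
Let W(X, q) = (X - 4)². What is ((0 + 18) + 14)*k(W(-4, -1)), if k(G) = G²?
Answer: 131072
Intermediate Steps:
W(X, q) = (-4 + X)²
((0 + 18) + 14)*k(W(-4, -1)) = ((0 + 18) + 14)*((-4 - 4)²)² = (18 + 14)*((-8)²)² = 32*64² = 32*4096 = 131072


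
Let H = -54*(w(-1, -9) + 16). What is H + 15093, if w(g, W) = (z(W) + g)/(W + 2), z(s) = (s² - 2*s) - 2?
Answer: 104787/7 ≈ 14970.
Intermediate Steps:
z(s) = -2 + s² - 2*s
w(g, W) = (-2 + g + W² - 2*W)/(2 + W) (w(g, W) = ((-2 + W² - 2*W) + g)/(W + 2) = (-2 + g + W² - 2*W)/(2 + W))
H = -864/7 (H = -54*((-2 - 1 + (-9)² - 2*(-9))/(2 - 9) + 16) = -54*((-2 - 1 + 81 + 18)/(-7) + 16) = -54*(-⅐*96 + 16) = -54*(-96/7 + 16) = -54*16/7 = -864/7 ≈ -123.43)
H + 15093 = -864/7 + 15093 = 104787/7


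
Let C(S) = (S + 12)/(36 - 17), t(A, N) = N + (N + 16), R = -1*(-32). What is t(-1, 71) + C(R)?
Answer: 3046/19 ≈ 160.32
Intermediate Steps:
R = 32
t(A, N) = 16 + 2*N (t(A, N) = N + (16 + N) = 16 + 2*N)
C(S) = 12/19 + S/19 (C(S) = (12 + S)/19 = (12 + S)*(1/19) = 12/19 + S/19)
t(-1, 71) + C(R) = (16 + 2*71) + (12/19 + (1/19)*32) = (16 + 142) + (12/19 + 32/19) = 158 + 44/19 = 3046/19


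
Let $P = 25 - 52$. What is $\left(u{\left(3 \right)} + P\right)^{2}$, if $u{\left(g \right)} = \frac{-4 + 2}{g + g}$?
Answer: $\frac{6724}{9} \approx 747.11$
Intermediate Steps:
$u{\left(g \right)} = - \frac{1}{g}$ ($u{\left(g \right)} = - \frac{2}{2 g} = - 2 \frac{1}{2 g} = - \frac{1}{g}$)
$P = -27$ ($P = 25 - 52 = -27$)
$\left(u{\left(3 \right)} + P\right)^{2} = \left(- \frac{1}{3} - 27\right)^{2} = \left(- \frac{82}{3}\right)^{2} = \frac{6724}{9}$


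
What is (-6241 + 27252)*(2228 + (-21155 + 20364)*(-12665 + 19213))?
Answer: -108778989640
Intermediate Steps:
(-6241 + 27252)*(2228 + (-21155 + 20364)*(-12665 + 19213)) = 21011*(2228 - 791*6548) = 21011*(2228 - 5179468) = 21011*(-5177240) = -108778989640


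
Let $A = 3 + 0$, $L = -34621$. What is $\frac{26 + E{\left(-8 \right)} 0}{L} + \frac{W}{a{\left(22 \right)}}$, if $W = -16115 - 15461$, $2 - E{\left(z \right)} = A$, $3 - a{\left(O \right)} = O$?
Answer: $\frac{1093192202}{657799} \approx 1661.9$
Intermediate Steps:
$A = 3$
$a{\left(O \right)} = 3 - O$
$E{\left(z \right)} = -1$ ($E{\left(z \right)} = 2 - 3 = -1$)
$W = -31576$ ($W = -16115 - 15461 = -31576$)
$\frac{26 + E{\left(-8 \right)} 0}{L} + \frac{W}{a{\left(22 \right)}} = \frac{26 - 0}{-34621} - \frac{31576}{3 - 22} = \left(26 + 0\right) \left(- \frac{1}{34621}\right) - \frac{31576}{3 - 22} = 26 \left(- \frac{1}{34621}\right) - \frac{31576}{-19} = - \frac{26}{34621} - - \frac{31576}{19} = - \frac{26}{34621} + \frac{31576}{19} = \frac{1093192202}{657799}$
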